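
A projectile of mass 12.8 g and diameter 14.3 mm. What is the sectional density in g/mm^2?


SD = m/d^2 = 12.8/14.3^2 = 0.06259 g/mm^2

0.06259 g/mm^2


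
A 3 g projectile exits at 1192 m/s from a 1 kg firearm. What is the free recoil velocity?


v_recoil = m_p * v_p / m_gun = 0.003 * 1192 / 1 = 3.576 m/s

3.576 m/s


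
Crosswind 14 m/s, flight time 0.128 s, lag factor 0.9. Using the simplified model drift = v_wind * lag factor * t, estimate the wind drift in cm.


drift = v_wind * lag * t = 14 * 0.9 * 0.128 = 1.6128 m ≈ 161.3 cm

161.3 cm


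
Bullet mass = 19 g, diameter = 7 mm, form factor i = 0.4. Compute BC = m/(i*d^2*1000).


BC = m/(i*d^2*1000) = 19/(0.4 * 7^2 * 1000) = 0.0009694

0.0009694


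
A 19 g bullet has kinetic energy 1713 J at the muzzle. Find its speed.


v = sqrt(2*E/m) = sqrt(2*1713/0.019) = 424.6 m/s

424.6 m/s


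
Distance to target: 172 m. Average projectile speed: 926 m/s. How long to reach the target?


t = d/v = 172/926 = 0.1857 s

0.1857 s


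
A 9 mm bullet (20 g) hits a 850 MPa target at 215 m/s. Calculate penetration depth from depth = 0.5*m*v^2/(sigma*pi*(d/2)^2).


A = pi*(d/2)^2 = pi*(9/2)^2 = 63.6173 mm^2
E = 0.5*m*v^2 = 0.5*0.02*215^2 = 462.25 J
depth = E/(sigma*A) = 462.25 J / (850 MPa * 63.6173 mm^2) = 462.25/(850 * 63.6173) m = 0.00854837 m ≈ 8.548 mm

8.548 mm


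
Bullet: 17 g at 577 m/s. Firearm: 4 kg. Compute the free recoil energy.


v_r = m_p*v_p/m_gun = 0.017*577/4 = 2.45225 m/s, E_r = 0.5*m_gun*v_r^2 = 0.5*4*2.45225^2 = 12.03 J

12.03 J


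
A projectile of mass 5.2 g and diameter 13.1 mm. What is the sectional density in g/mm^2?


SD = m/d^2 = 5.2/13.1^2 = 0.0303 g/mm^2

0.0303 g/mm^2


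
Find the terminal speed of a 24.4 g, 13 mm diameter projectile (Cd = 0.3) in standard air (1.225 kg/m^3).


A = pi*(d/2)^2 = pi*(13/2000)^2 = 1.32732e-04 m^2
vt = sqrt(2mg/(Cd*rho*A)) = sqrt(2*0.0244*9.81/(0.3 * 1.225 * 1.32732e-04)) = 99.07 m/s

99.07 m/s


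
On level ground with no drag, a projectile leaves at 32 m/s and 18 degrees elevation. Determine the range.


R = v0^2 * sin(2*theta) / g = 32^2 * sin(2*18°) / 9.81 = 61.35 m

61.35 m


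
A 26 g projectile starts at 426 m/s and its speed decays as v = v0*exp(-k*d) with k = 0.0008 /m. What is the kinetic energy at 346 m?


v = v0*exp(-k*d) = 426*exp(-0.0008*346) = 322.996 m/s
E = 0.5*m*v^2 = 0.5*0.026*322.996^2 = 1356 J

1356 J


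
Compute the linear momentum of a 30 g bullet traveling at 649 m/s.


p = m*v = 0.03*649 = 19.47 kg·m/s

19.47 kg·m/s


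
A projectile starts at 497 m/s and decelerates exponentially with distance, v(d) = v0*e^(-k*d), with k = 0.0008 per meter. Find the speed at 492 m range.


v = v0*exp(-k*d) = 497*exp(-0.0008*492) = 335.3 m/s

335.3 m/s


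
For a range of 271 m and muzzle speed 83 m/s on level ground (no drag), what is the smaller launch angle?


sin(2*theta) = R*g/v0^2 = 271*9.81/83^2 = 0.385907, theta = arcsin(0.385907)/2 = 11.35°

11.35 degrees


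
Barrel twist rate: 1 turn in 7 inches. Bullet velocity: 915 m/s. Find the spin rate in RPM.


twist_m = 7*0.0254 = 0.1778 m
spin = v/twist = 915/0.1778 = 5146.232 rev/s
RPM = spin*60 = 5146.232*60 ≈ 308774 RPM

308774 RPM


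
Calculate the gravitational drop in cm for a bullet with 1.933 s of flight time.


drop = 0.5*g*t^2 = 0.5*9.81*1.933^2 = 18.3275 m ≈ 1833 cm

1833 cm


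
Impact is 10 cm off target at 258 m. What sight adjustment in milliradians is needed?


1 mrad subtends 1 cm per 10 m of range, so adj = error_cm / (dist_m / 10) = 10 / (258/10) = 0.3876 mrad

0.3876 mrad


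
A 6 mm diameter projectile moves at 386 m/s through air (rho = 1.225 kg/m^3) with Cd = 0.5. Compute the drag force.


A = pi*(d/2)^2 = pi*(6/2000)^2 = 2.82743e-05 m^2
Fd = 0.5*Cd*rho*A*v^2 = 0.5*0.5*1.225*2.82743e-05*386^2 = 1.29 N

1.29 N


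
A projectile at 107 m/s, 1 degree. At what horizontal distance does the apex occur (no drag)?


R = v0^2*sin(2*theta)/g = 107^2*sin(2*1°)/9.81 = 40.7303 m
apex_dist = R/2 = 40.7303/2 = 20.37 m

20.37 m


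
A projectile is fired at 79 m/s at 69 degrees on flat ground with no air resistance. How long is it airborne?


T = 2*v0*sin(theta)/g = 2*79*sin(69°)/9.81 = 15.04 s

15.04 s


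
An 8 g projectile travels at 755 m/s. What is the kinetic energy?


E = 0.5*m*v^2 = 0.5*0.008*755^2 = 2280 J

2280 J


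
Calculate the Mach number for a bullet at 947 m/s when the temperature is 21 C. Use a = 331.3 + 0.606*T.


a = 331.3 + 0.606*(21) = 344.026 m/s
M = v/a = 947/344.026 = 2.753

2.753


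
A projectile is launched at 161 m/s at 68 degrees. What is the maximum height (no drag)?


H = (v0*sin(theta))^2 / (2g) = (161*sin(68°))^2 / (2*9.81) = 1136 m

1136 m


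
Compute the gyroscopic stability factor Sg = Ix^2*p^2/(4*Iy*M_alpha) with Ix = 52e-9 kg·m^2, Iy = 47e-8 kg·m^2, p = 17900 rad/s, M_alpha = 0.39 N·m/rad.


Sg = Ix^2 * p^2 / (4 * Iy * M_alpha) = (52e-9)^2 * 17900^2 / (4 * 47e-8 * 0.39) = 1.182

1.182


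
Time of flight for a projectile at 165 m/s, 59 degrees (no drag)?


T = 2*v0*sin(theta)/g = 2*165*sin(59°)/9.81 = 28.83 s

28.83 s


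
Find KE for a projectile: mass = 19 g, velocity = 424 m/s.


E = 0.5*m*v^2 = 0.5*0.019*424^2 = 1708 J

1708 J


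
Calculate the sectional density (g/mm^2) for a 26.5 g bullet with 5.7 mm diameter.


SD = m/d^2 = 26.5/5.7^2 = 0.8156 g/mm^2

0.8156 g/mm^2


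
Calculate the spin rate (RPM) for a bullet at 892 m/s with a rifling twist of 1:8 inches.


twist_m = 8*0.0254 = 0.2032 m
spin = v/twist = 892/0.2032 = 4389.764 rev/s
RPM = spin*60 = 4389.764*60 ≈ 263386 RPM

263386 RPM


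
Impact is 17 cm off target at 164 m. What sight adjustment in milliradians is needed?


1 mrad subtends 1 cm per 10 m of range, so adj = error_cm / (dist_m / 10) = 17 / (164/10) = 1.037 mrad

1.037 mrad


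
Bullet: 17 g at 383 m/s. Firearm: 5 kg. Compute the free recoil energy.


v_r = m_p*v_p/m_gun = 0.017*383/5 = 1.3022 m/s, E_r = 0.5*m_gun*v_r^2 = 0.5*5*1.3022^2 = 4.239 J

4.239 J


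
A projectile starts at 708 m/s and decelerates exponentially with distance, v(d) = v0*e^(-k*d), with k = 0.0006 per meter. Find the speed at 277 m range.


v = v0*exp(-k*d) = 708*exp(-0.0006*277) = 599.6 m/s

599.6 m/s


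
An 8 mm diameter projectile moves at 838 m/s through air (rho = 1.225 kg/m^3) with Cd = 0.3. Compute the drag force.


A = pi*(d/2)^2 = pi*(8/2000)^2 = 5.02655e-05 m^2
Fd = 0.5*Cd*rho*A*v^2 = 0.5*0.3*1.225*5.02655e-05*838^2 = 6.486 N

6.486 N


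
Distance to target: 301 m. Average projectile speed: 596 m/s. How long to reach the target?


t = d/v = 301/596 = 0.505 s

0.505 s


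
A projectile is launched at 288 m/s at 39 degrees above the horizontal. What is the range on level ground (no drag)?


R = v0^2 * sin(2*theta) / g = 288^2 * sin(2*39°) / 9.81 = 8270 m

8270 m


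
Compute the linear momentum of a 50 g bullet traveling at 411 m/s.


p = m*v = 0.05*411 = 20.55 kg·m/s

20.55 kg·m/s


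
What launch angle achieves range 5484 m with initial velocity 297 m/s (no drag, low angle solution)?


sin(2*theta) = R*g/v0^2 = 5484*9.81/297^2 = 0.609893, theta = arcsin(0.609893)/2 = 18.79°

18.79 degrees


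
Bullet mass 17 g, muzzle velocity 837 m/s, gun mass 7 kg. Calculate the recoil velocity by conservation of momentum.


v_recoil = m_p * v_p / m_gun = 0.017 * 837 / 7 = 2.033 m/s

2.033 m/s


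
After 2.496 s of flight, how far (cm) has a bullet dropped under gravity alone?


drop = 0.5*g*t^2 = 0.5*9.81*2.496^2 = 30.5582 m ≈ 3056 cm

3056 cm


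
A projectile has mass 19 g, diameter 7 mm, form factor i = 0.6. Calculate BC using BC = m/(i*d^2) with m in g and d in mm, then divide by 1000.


BC = m/(i*d^2*1000) = 19/(0.6 * 7^2 * 1000) = 0.0006463

0.0006463


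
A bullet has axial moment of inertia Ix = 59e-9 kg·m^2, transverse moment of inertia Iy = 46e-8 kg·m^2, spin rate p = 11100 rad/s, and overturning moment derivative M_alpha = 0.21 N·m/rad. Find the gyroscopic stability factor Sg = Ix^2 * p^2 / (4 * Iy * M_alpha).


Sg = Ix^2 * p^2 / (4 * Iy * M_alpha) = (59e-9)^2 * 11100^2 / (4 * 46e-8 * 0.21) = 1.11

1.11


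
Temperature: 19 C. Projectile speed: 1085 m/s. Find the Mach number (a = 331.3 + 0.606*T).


a = 331.3 + 0.606*(19) = 342.814 m/s
M = v/a = 1085/342.814 = 3.165

3.165


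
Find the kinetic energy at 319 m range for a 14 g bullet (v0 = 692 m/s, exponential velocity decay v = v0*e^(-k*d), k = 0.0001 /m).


v = v0*exp(-k*d) = 692*exp(-0.0001*319) = 670.274 m/s
E = 0.5*m*v^2 = 0.5*0.014*670.274^2 = 3145 J

3145 J


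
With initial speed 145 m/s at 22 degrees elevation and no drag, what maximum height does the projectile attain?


H = (v0*sin(theta))^2 / (2g) = (145*sin(22°))^2 / (2*9.81) = 150.4 m

150.4 m


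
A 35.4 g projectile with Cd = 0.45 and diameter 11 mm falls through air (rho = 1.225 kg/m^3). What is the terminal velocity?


A = pi*(d/2)^2 = pi*(11/2000)^2 = 9.50332e-05 m^2
vt = sqrt(2mg/(Cd*rho*A)) = sqrt(2*0.0354*9.81/(0.45 * 1.225 * 9.50332e-05)) = 115.1 m/s

115.1 m/s


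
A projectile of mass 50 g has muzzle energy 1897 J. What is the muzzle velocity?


v = sqrt(2*E/m) = sqrt(2*1897/0.05) = 275.5 m/s

275.5 m/s


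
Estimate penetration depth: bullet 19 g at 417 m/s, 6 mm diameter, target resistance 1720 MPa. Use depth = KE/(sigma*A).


A = pi*(d/2)^2 = pi*(6/2)^2 = 28.2743 mm^2
E = 0.5*m*v^2 = 0.5*0.019*417^2 = 1651.95 J
depth = E/(sigma*A) = 1651.95 J / (1720 MPa * 28.2743 mm^2) = 1651.95/(1720 * 28.2743) m = 0.0339684 m ≈ 33.97 mm

33.97 mm


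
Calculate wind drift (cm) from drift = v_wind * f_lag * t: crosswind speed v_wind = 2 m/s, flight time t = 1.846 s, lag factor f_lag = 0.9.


drift = v_wind * lag * t = 2 * 0.9 * 1.846 = 3.3228 m ≈ 332.3 cm

332.3 cm


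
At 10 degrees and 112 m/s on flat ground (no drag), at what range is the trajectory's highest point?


R = v0^2*sin(2*theta)/g = 112^2*sin(2*10°)/9.81 = 437.34 m
apex_dist = R/2 = 437.34/2 = 218.7 m

218.7 m


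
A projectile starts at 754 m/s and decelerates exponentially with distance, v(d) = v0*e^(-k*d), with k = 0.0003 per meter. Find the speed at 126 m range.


v = v0*exp(-k*d) = 754*exp(-0.0003*126) = 726 m/s

726 m/s


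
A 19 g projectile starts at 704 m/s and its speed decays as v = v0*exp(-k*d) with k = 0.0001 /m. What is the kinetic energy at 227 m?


v = v0*exp(-k*d) = 704*exp(-0.0001*227) = 688.199 m/s
E = 0.5*m*v^2 = 0.5*0.019*688.199^2 = 4499 J

4499 J


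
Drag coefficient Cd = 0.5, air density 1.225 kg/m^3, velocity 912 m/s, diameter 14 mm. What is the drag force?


A = pi*(d/2)^2 = pi*(14/2000)^2 = 1.53938e-04 m^2
Fd = 0.5*Cd*rho*A*v^2 = 0.5*0.5*1.225*1.53938e-04*912^2 = 39.21 N

39.21 N


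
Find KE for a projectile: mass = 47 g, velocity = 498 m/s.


E = 0.5*m*v^2 = 0.5*0.047*498^2 = 5828 J

5828 J


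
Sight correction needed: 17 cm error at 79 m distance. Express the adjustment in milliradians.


1 mrad subtends 1 cm per 10 m of range, so adj = error_cm / (dist_m / 10) = 17 / (79/10) = 2.152 mrad

2.152 mrad


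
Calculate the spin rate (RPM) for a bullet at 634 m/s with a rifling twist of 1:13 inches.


twist_m = 13*0.0254 = 0.3302 m
spin = v/twist = 634/0.3302 = 1920.048 rev/s
RPM = spin*60 = 1920.048*60 ≈ 115203 RPM

115203 RPM


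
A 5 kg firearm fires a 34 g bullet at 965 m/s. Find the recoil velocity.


v_recoil = m_p * v_p / m_gun = 0.034 * 965 / 5 = 6.562 m/s

6.562 m/s


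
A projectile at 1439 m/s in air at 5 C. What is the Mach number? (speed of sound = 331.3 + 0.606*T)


a = 331.3 + 0.606*(5) = 334.33 m/s
M = v/a = 1439/334.33 = 4.304

4.304


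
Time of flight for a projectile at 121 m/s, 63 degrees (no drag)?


T = 2*v0*sin(theta)/g = 2*121*sin(63°)/9.81 = 21.98 s

21.98 s


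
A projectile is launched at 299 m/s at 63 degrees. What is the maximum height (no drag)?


H = (v0*sin(theta))^2 / (2g) = (299*sin(63°))^2 / (2*9.81) = 3617 m

3617 m


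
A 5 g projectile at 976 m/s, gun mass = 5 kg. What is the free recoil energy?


v_r = m_p*v_p/m_gun = 0.005*976/5 = 0.976 m/s, E_r = 0.5*m_gun*v_r^2 = 0.5*5*0.976^2 = 2.381 J

2.381 J


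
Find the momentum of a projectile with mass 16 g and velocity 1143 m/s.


p = m*v = 0.016*1143 = 18.29 kg·m/s

18.29 kg·m/s


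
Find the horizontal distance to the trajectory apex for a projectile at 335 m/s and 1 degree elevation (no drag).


R = v0^2*sin(2*theta)/g = 335^2*sin(2*1°)/9.81 = 399.245 m
apex_dist = R/2 = 399.245/2 = 199.6 m

199.6 m


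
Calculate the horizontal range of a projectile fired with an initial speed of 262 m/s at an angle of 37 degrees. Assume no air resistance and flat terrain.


R = v0^2 * sin(2*theta) / g = 262^2 * sin(2*37°) / 9.81 = 6726 m

6726 m


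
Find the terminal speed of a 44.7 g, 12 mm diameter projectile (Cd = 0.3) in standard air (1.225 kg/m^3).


A = pi*(d/2)^2 = pi*(12/2000)^2 = 1.13097e-04 m^2
vt = sqrt(2mg/(Cd*rho*A)) = sqrt(2*0.0447*9.81/(0.3 * 1.225 * 1.13097e-04)) = 145.3 m/s

145.3 m/s


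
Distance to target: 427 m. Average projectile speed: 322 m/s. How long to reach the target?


t = d/v = 427/322 = 1.326 s

1.326 s


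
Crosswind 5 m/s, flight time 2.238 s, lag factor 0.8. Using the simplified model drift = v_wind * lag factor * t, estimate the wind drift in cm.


drift = v_wind * lag * t = 5 * 0.8 * 2.238 = 8.952 m ≈ 895.2 cm

895.2 cm


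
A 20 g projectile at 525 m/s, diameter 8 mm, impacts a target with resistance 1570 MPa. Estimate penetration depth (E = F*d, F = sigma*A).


A = pi*(d/2)^2 = pi*(8/2)^2 = 50.2655 mm^2
E = 0.5*m*v^2 = 0.5*0.02*525^2 = 2756.25 J
depth = E/(sigma*A) = 2756.25 J / (1570 MPa * 50.2655 mm^2) = 2756.25/(1570 * 50.2655) m = 0.034926 m ≈ 34.93 mm

34.93 mm


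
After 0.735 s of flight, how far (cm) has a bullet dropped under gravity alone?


drop = 0.5*g*t^2 = 0.5*9.81*0.735^2 = 2.6498 m ≈ 265 cm

265 cm


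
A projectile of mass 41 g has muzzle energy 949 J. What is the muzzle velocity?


v = sqrt(2*E/m) = sqrt(2*949/0.041) = 215.2 m/s

215.2 m/s


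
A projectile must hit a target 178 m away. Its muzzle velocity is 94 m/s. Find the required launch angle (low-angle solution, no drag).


sin(2*theta) = R*g/v0^2 = 178*9.81/94^2 = 0.197621, theta = arcsin(0.197621)/2 = 5.699°

5.699 degrees


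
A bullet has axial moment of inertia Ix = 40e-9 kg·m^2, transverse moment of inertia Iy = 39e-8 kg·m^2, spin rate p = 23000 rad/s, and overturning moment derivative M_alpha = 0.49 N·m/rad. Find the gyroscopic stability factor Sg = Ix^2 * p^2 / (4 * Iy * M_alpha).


Sg = Ix^2 * p^2 / (4 * Iy * M_alpha) = (40e-9)^2 * 23000^2 / (4 * 39e-8 * 0.49) = 1.107

1.107


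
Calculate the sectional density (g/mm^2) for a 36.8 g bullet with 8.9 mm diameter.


SD = m/d^2 = 36.8/8.9^2 = 0.4646 g/mm^2

0.4646 g/mm^2


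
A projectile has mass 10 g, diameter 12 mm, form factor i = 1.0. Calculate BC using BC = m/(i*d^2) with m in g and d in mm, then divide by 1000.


BC = m/(i*d^2*1000) = 10/(1.0 * 12^2 * 1000) = 6.944e-05

6.944e-05


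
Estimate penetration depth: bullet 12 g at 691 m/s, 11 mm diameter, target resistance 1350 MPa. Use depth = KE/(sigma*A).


A = pi*(d/2)^2 = pi*(11/2)^2 = 95.0332 mm^2
E = 0.5*m*v^2 = 0.5*0.012*691^2 = 2864.89 J
depth = E/(sigma*A) = 2864.89 J / (1350 MPa * 95.0332 mm^2) = 2864.89/(1350 * 95.0332) m = 0.0223305 m ≈ 22.33 mm

22.33 mm


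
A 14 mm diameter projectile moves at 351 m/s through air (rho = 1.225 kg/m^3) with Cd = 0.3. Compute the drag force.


A = pi*(d/2)^2 = pi*(14/2000)^2 = 1.53938e-04 m^2
Fd = 0.5*Cd*rho*A*v^2 = 0.5*0.3*1.225*1.53938e-04*351^2 = 3.485 N

3.485 N


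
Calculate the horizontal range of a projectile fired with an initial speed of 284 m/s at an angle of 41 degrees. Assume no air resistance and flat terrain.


R = v0^2 * sin(2*theta) / g = 284^2 * sin(2*41°) / 9.81 = 8142 m

8142 m


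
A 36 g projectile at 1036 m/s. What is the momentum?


p = m*v = 0.036*1036 = 37.3 kg·m/s

37.3 kg·m/s


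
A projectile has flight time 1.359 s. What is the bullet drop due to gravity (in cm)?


drop = 0.5*g*t^2 = 0.5*9.81*1.359^2 = 9.05895 m ≈ 905.9 cm

905.9 cm


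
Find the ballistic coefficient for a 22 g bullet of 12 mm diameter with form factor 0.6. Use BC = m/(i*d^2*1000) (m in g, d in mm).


BC = m/(i*d^2*1000) = 22/(0.6 * 12^2 * 1000) = 0.0002546

0.0002546


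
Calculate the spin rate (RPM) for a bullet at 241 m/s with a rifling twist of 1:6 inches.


twist_m = 6*0.0254 = 0.1524 m
spin = v/twist = 241/0.1524 = 1581.365 rev/s
RPM = spin*60 = 1581.365*60 ≈ 94882 RPM

94882 RPM


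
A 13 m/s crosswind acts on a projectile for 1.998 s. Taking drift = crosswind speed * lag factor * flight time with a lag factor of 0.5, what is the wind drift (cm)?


drift = v_wind * lag * t = 13 * 0.5 * 1.998 = 12.987 m ≈ 1299 cm

1299 cm


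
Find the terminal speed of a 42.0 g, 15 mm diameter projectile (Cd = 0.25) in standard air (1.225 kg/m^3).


A = pi*(d/2)^2 = pi*(15/2000)^2 = 1.76715e-04 m^2
vt = sqrt(2mg/(Cd*rho*A)) = sqrt(2*0.042*9.81/(0.25 * 1.225 * 1.76715e-04)) = 123.4 m/s

123.4 m/s


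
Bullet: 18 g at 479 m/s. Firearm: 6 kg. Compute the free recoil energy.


v_r = m_p*v_p/m_gun = 0.018*479/6 = 1.437 m/s, E_r = 0.5*m_gun*v_r^2 = 0.5*6*1.437^2 = 6.195 J

6.195 J


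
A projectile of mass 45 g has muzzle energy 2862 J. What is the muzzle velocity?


v = sqrt(2*E/m) = sqrt(2*2862/0.045) = 356.7 m/s

356.7 m/s


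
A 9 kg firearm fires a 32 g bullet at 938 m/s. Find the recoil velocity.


v_recoil = m_p * v_p / m_gun = 0.032 * 938 / 9 = 3.335 m/s

3.335 m/s


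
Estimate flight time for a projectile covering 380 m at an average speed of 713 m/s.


t = d/v = 380/713 = 0.533 s

0.533 s


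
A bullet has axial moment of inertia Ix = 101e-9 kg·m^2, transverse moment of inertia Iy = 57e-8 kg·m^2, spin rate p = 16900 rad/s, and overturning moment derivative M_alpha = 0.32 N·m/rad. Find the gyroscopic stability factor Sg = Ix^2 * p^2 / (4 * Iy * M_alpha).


Sg = Ix^2 * p^2 / (4 * Iy * M_alpha) = (101e-9)^2 * 16900^2 / (4 * 57e-8 * 0.32) = 3.993

3.993


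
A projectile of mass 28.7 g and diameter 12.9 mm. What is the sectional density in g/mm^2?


SD = m/d^2 = 28.7/12.9^2 = 0.1725 g/mm^2

0.1725 g/mm^2


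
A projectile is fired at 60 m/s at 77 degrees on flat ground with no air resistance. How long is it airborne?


T = 2*v0*sin(theta)/g = 2*60*sin(77°)/9.81 = 11.92 s

11.92 s


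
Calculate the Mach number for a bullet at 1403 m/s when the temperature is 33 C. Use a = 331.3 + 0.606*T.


a = 331.3 + 0.606*(33) = 351.298 m/s
M = v/a = 1403/351.298 = 3.994

3.994


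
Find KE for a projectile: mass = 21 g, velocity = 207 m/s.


E = 0.5*m*v^2 = 0.5*0.021*207^2 = 449.9 J

449.9 J


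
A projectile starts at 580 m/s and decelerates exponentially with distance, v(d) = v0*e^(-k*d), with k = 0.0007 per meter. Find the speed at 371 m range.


v = v0*exp(-k*d) = 580*exp(-0.0007*371) = 447.3 m/s

447.3 m/s


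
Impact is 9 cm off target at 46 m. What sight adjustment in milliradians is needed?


1 mrad subtends 1 cm per 10 m of range, so adj = error_cm / (dist_m / 10) = 9 / (46/10) = 1.957 mrad

1.957 mrad


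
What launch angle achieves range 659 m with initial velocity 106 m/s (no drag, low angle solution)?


sin(2*theta) = R*g/v0^2 = 659*9.81/106^2 = 0.575364, theta = arcsin(0.575364)/2 = 17.56°

17.56 degrees


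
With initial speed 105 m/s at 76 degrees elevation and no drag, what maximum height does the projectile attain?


H = (v0*sin(theta))^2 / (2g) = (105*sin(76°))^2 / (2*9.81) = 529 m

529 m


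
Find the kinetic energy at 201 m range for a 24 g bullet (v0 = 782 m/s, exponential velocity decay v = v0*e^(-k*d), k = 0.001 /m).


v = v0*exp(-k*d) = 782*exp(-0.001*201) = 639.608 m/s
E = 0.5*m*v^2 = 0.5*0.024*639.608^2 = 4909 J

4909 J


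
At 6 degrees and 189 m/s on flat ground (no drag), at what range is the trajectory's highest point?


R = v0^2*sin(2*theta)/g = 189^2*sin(2*6°)/9.81 = 757.066 m
apex_dist = R/2 = 757.066/2 = 378.5 m

378.5 m


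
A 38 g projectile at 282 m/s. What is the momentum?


p = m*v = 0.038*282 = 10.72 kg·m/s

10.72 kg·m/s


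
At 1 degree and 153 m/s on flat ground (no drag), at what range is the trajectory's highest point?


R = v0^2*sin(2*theta)/g = 153^2*sin(2*1°)/9.81 = 83.2785 m
apex_dist = R/2 = 83.2785/2 = 41.64 m

41.64 m


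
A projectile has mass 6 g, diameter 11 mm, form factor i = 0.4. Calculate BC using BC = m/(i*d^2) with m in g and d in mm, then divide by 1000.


BC = m/(i*d^2*1000) = 6/(0.4 * 11^2 * 1000) = 0.000124

0.000124


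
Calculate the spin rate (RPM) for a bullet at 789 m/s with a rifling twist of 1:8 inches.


twist_m = 8*0.0254 = 0.2032 m
spin = v/twist = 789/0.2032 = 3882.874 rev/s
RPM = spin*60 = 3882.874*60 ≈ 232972 RPM

232972 RPM


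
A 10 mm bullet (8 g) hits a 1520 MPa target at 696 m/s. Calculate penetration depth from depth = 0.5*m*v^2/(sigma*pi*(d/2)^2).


A = pi*(d/2)^2 = pi*(10/2)^2 = 78.5398 mm^2
E = 0.5*m*v^2 = 0.5*0.008*696^2 = 1937.66 J
depth = E/(sigma*A) = 1937.66 J / (1520 MPa * 78.5398 mm^2) = 1937.66/(1520 * 78.5398) m = 0.016231 m ≈ 16.23 mm

16.23 mm


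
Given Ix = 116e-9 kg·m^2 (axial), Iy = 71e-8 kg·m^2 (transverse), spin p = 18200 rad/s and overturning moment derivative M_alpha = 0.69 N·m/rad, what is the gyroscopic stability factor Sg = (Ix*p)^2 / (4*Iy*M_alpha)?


Sg = Ix^2 * p^2 / (4 * Iy * M_alpha) = (116e-9)^2 * 18200^2 / (4 * 71e-8 * 0.69) = 2.275

2.275


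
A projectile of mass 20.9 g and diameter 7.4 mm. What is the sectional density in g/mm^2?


SD = m/d^2 = 20.9/7.4^2 = 0.3817 g/mm^2

0.3817 g/mm^2


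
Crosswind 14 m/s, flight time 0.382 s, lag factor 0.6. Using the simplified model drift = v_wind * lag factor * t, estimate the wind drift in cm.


drift = v_wind * lag * t = 14 * 0.6 * 0.382 = 3.2088 m ≈ 320.9 cm

320.9 cm


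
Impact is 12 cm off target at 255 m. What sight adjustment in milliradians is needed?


1 mrad subtends 1 cm per 10 m of range, so adj = error_cm / (dist_m / 10) = 12 / (255/10) = 0.4706 mrad

0.4706 mrad


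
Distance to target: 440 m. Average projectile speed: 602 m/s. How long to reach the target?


t = d/v = 440/602 = 0.7309 s

0.7309 s


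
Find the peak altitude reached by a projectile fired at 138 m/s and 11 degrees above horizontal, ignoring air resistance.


H = (v0*sin(theta))^2 / (2g) = (138*sin(11°))^2 / (2*9.81) = 35.34 m

35.34 m


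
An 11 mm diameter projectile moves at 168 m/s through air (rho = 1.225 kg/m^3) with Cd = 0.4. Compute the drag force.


A = pi*(d/2)^2 = pi*(11/2000)^2 = 9.50332e-05 m^2
Fd = 0.5*Cd*rho*A*v^2 = 0.5*0.4*1.225*9.50332e-05*168^2 = 0.6571 N

0.6571 N


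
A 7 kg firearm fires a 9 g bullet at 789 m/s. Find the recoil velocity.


v_recoil = m_p * v_p / m_gun = 0.009 * 789 / 7 = 1.014 m/s

1.014 m/s


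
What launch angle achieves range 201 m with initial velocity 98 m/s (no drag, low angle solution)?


sin(2*theta) = R*g/v0^2 = 201*9.81/98^2 = 0.205311, theta = arcsin(0.205311)/2 = 5.924°

5.924 degrees


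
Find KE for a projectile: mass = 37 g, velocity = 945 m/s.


E = 0.5*m*v^2 = 0.5*0.037*945^2 = 16521 J

16521 J


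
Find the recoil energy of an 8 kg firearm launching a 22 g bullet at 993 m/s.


v_r = m_p*v_p/m_gun = 0.022*993/8 = 2.73075 m/s, E_r = 0.5*m_gun*v_r^2 = 0.5*8*2.73075^2 = 29.83 J

29.83 J


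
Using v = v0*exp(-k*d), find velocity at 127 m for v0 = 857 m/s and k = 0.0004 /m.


v = v0*exp(-k*d) = 857*exp(-0.0004*127) = 814.6 m/s

814.6 m/s


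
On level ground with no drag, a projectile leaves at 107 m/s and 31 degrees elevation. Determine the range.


R = v0^2 * sin(2*theta) / g = 107^2 * sin(2*31°) / 9.81 = 1030 m

1030 m


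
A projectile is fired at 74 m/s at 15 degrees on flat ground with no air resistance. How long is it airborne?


T = 2*v0*sin(theta)/g = 2*74*sin(15°)/9.81 = 3.905 s

3.905 s


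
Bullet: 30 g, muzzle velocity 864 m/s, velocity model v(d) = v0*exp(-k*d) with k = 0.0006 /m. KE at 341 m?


v = v0*exp(-k*d) = 864*exp(-0.0006*341) = 704.137 m/s
E = 0.5*m*v^2 = 0.5*0.03*704.137^2 = 7437 J

7437 J


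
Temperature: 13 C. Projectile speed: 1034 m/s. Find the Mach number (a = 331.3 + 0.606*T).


a = 331.3 + 0.606*(13) = 339.178 m/s
M = v/a = 1034/339.178 = 3.049

3.049


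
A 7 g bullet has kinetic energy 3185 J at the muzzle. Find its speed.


v = sqrt(2*E/m) = sqrt(2*3185/0.007) = 953.9 m/s

953.9 m/s


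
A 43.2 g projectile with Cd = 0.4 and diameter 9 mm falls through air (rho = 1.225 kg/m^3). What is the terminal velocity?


A = pi*(d/2)^2 = pi*(9/2000)^2 = 6.36173e-05 m^2
vt = sqrt(2mg/(Cd*rho*A)) = sqrt(2*0.0432*9.81/(0.4 * 1.225 * 6.36173e-05)) = 164.9 m/s

164.9 m/s


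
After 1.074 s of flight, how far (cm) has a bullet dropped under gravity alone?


drop = 0.5*g*t^2 = 0.5*9.81*1.074^2 = 5.6578 m ≈ 565.8 cm

565.8 cm


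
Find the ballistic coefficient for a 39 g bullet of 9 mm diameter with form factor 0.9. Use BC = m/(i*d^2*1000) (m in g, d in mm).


BC = m/(i*d^2*1000) = 39/(0.9 * 9^2 * 1000) = 0.000535

0.000535


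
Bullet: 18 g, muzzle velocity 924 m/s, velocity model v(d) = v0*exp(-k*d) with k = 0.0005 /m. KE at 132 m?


v = v0*exp(-k*d) = 924*exp(-0.0005*132) = 864.985 m/s
E = 0.5*m*v^2 = 0.5*0.018*864.985^2 = 6734 J

6734 J


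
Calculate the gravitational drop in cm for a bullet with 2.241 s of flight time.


drop = 0.5*g*t^2 = 0.5*9.81*2.241^2 = 24.6333 m ≈ 2463 cm

2463 cm


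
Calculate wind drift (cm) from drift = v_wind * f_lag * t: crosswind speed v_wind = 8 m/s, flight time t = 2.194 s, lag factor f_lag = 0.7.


drift = v_wind * lag * t = 8 * 0.7 * 2.194 = 12.2864 m ≈ 1229 cm

1229 cm


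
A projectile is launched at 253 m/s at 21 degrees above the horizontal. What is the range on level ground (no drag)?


R = v0^2 * sin(2*theta) / g = 253^2 * sin(2*21°) / 9.81 = 4366 m

4366 m


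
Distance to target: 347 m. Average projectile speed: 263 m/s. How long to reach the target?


t = d/v = 347/263 = 1.319 s

1.319 s


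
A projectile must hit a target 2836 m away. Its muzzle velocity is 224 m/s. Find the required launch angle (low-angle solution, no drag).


sin(2*theta) = R*g/v0^2 = 2836*9.81/224^2 = 0.554471, theta = arcsin(0.554471)/2 = 16.84°

16.84 degrees


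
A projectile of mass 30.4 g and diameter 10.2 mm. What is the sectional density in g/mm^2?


SD = m/d^2 = 30.4/10.2^2 = 0.2922 g/mm^2

0.2922 g/mm^2


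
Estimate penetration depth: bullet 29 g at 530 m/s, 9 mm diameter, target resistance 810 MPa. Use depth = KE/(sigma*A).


A = pi*(d/2)^2 = pi*(9/2)^2 = 63.6173 mm^2
E = 0.5*m*v^2 = 0.5*0.029*530^2 = 4073.05 J
depth = E/(sigma*A) = 4073.05 J / (810 MPa * 63.6173 mm^2) = 4073.05/(810 * 63.6173) m = 0.0790423 m ≈ 79.04 mm

79.04 mm


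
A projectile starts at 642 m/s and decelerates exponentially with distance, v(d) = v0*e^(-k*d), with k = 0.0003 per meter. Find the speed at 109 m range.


v = v0*exp(-k*d) = 642*exp(-0.0003*109) = 621.3 m/s

621.3 m/s


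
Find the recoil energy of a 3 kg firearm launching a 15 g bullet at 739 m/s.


v_r = m_p*v_p/m_gun = 0.015*739/3 = 3.695 m/s, E_r = 0.5*m_gun*v_r^2 = 0.5*3*3.695^2 = 20.48 J

20.48 J


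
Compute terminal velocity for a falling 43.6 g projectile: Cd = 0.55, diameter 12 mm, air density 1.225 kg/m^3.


A = pi*(d/2)^2 = pi*(12/2000)^2 = 1.13097e-04 m^2
vt = sqrt(2mg/(Cd*rho*A)) = sqrt(2*0.0436*9.81/(0.55 * 1.225 * 1.13097e-04)) = 106 m/s

106 m/s


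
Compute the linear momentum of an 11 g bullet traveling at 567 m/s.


p = m*v = 0.011*567 = 6.237 kg·m/s

6.237 kg·m/s


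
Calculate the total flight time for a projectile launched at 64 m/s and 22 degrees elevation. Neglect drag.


T = 2*v0*sin(theta)/g = 2*64*sin(22°)/9.81 = 4.888 s

4.888 s


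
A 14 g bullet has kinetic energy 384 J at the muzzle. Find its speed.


v = sqrt(2*E/m) = sqrt(2*384/0.014) = 234.2 m/s

234.2 m/s


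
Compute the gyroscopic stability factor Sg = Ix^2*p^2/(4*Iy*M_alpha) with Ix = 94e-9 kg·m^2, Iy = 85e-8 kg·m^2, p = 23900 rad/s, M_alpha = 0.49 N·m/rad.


Sg = Ix^2 * p^2 / (4 * Iy * M_alpha) = (94e-9)^2 * 23900^2 / (4 * 85e-8 * 0.49) = 3.03

3.03


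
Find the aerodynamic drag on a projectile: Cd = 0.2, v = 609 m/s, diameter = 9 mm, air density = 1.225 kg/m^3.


A = pi*(d/2)^2 = pi*(9/2000)^2 = 6.36173e-05 m^2
Fd = 0.5*Cd*rho*A*v^2 = 0.5*0.2*1.225*6.36173e-05*609^2 = 2.89 N

2.89 N


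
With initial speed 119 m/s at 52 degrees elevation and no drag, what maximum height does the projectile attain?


H = (v0*sin(theta))^2 / (2g) = (119*sin(52°))^2 / (2*9.81) = 448.2 m

448.2 m


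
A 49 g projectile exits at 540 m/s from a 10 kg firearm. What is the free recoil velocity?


v_recoil = m_p * v_p / m_gun = 0.049 * 540 / 10 = 2.646 m/s

2.646 m/s


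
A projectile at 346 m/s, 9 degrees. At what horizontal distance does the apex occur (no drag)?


R = v0^2*sin(2*theta)/g = 346^2*sin(2*9°)/9.81 = 3771.08 m
apex_dist = R/2 = 3771.08/2 = 1886 m

1886 m


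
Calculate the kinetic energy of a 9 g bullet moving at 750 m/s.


E = 0.5*m*v^2 = 0.5*0.009*750^2 = 2531 J

2531 J


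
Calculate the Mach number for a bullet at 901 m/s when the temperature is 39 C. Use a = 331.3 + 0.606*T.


a = 331.3 + 0.606*(39) = 354.934 m/s
M = v/a = 901/354.934 = 2.539

2.539


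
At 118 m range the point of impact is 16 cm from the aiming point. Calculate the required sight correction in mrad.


1 mrad subtends 1 cm per 10 m of range, so adj = error_cm / (dist_m / 10) = 16 / (118/10) = 1.356 mrad

1.356 mrad


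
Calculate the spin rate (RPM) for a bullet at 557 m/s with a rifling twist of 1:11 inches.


twist_m = 11*0.0254 = 0.2794 m
spin = v/twist = 557/0.2794 = 1993.558 rev/s
RPM = spin*60 = 1993.558*60 ≈ 119613 RPM

119613 RPM


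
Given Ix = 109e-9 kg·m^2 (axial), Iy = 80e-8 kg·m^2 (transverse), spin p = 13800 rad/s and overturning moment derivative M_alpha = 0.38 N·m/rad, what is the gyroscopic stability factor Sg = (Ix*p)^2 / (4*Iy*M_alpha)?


Sg = Ix^2 * p^2 / (4 * Iy * M_alpha) = (109e-9)^2 * 13800^2 / (4 * 80e-8 * 0.38) = 1.861

1.861


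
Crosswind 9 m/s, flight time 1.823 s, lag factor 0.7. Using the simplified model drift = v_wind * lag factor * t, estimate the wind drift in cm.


drift = v_wind * lag * t = 9 * 0.7 * 1.823 = 11.4849 m ≈ 1148 cm

1148 cm


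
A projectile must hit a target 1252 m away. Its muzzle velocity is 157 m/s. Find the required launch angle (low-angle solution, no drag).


sin(2*theta) = R*g/v0^2 = 1252*9.81/157^2 = 0.498281, theta = arcsin(0.498281)/2 = 14.94°

14.94 degrees


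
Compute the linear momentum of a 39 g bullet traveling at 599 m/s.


p = m*v = 0.039*599 = 23.36 kg·m/s

23.36 kg·m/s


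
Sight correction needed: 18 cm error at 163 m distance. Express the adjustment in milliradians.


1 mrad subtends 1 cm per 10 m of range, so adj = error_cm / (dist_m / 10) = 18 / (163/10) = 1.104 mrad

1.104 mrad


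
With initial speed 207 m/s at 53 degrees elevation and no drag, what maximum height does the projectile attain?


H = (v0*sin(theta))^2 / (2g) = (207*sin(53°))^2 / (2*9.81) = 1393 m

1393 m


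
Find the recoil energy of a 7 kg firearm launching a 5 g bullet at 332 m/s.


v_r = m_p*v_p/m_gun = 0.005*332/7 = 0.237143 m/s, E_r = 0.5*m_gun*v_r^2 = 0.5*7*0.237143^2 = 0.1968 J

0.1968 J


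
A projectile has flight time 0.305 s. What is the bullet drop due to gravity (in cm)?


drop = 0.5*g*t^2 = 0.5*9.81*0.305^2 = 0.456288 m ≈ 45.63 cm

45.63 cm


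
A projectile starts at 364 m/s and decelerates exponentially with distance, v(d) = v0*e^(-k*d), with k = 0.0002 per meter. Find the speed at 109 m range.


v = v0*exp(-k*d) = 364*exp(-0.0002*109) = 356.2 m/s

356.2 m/s


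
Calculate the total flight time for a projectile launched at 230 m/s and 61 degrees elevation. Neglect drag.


T = 2*v0*sin(theta)/g = 2*230*sin(61°)/9.81 = 41.01 s

41.01 s


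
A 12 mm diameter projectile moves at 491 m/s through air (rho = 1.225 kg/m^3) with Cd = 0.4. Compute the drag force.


A = pi*(d/2)^2 = pi*(12/2000)^2 = 1.13097e-04 m^2
Fd = 0.5*Cd*rho*A*v^2 = 0.5*0.4*1.225*1.13097e-04*491^2 = 6.68 N

6.68 N


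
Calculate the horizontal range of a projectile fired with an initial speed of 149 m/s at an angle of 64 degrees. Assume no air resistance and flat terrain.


R = v0^2 * sin(2*theta) / g = 149^2 * sin(2*64°) / 9.81 = 1783 m

1783 m


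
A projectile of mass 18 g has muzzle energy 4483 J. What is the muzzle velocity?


v = sqrt(2*E/m) = sqrt(2*4483/0.018) = 705.8 m/s

705.8 m/s


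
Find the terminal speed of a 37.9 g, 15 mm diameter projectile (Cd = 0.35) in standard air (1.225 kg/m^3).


A = pi*(d/2)^2 = pi*(15/2000)^2 = 1.76715e-04 m^2
vt = sqrt(2mg/(Cd*rho*A)) = sqrt(2*0.0379*9.81/(0.35 * 1.225 * 1.76715e-04)) = 99.07 m/s

99.07 m/s


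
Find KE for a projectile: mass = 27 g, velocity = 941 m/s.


E = 0.5*m*v^2 = 0.5*0.027*941^2 = 11954 J

11954 J


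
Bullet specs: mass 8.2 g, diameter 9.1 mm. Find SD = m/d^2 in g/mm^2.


SD = m/d^2 = 8.2/9.1^2 = 0.09902 g/mm^2

0.09902 g/mm^2


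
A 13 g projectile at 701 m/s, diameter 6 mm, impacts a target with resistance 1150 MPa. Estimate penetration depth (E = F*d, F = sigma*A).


A = pi*(d/2)^2 = pi*(6/2)^2 = 28.2743 mm^2
E = 0.5*m*v^2 = 0.5*0.013*701^2 = 3194.11 J
depth = E/(sigma*A) = 3194.11 J / (1150 MPa * 28.2743 mm^2) = 3194.11/(1150 * 28.2743) m = 0.0982334 m ≈ 98.23 mm

98.23 mm


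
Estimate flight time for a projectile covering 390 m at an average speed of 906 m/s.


t = d/v = 390/906 = 0.4305 s

0.4305 s


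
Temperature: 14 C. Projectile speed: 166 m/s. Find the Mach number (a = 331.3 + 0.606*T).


a = 331.3 + 0.606*(14) = 339.784 m/s
M = v/a = 166/339.784 = 0.4885

0.4885


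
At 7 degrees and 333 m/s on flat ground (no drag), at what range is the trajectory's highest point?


R = v0^2*sin(2*theta)/g = 333^2*sin(2*7°)/9.81 = 2734.61 m
apex_dist = R/2 = 2734.61/2 = 1367 m

1367 m


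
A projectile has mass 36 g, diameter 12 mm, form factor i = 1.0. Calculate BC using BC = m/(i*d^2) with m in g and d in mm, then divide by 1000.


BC = m/(i*d^2*1000) = 36/(1.0 * 12^2 * 1000) = 0.00025

0.00025


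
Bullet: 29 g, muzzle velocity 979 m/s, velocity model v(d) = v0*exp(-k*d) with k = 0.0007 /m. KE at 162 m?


v = v0*exp(-k*d) = 979*exp(-0.0007*162) = 874.045 m/s
E = 0.5*m*v^2 = 0.5*0.029*874.045^2 = 11077 J

11077 J


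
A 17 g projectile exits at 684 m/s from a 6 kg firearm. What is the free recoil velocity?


v_recoil = m_p * v_p / m_gun = 0.017 * 684 / 6 = 1.938 m/s

1.938 m/s


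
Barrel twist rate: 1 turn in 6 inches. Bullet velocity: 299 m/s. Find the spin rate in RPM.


twist_m = 6*0.0254 = 0.1524 m
spin = v/twist = 299/0.1524 = 1961.942 rev/s
RPM = spin*60 = 1961.942*60 ≈ 117717 RPM

117717 RPM


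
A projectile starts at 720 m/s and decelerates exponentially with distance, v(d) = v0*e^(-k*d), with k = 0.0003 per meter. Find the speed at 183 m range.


v = v0*exp(-k*d) = 720*exp(-0.0003*183) = 681.5 m/s

681.5 m/s


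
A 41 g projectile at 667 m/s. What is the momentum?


p = m*v = 0.041*667 = 27.35 kg·m/s

27.35 kg·m/s


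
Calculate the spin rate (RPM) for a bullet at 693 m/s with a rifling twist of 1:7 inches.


twist_m = 7*0.0254 = 0.1778 m
spin = v/twist = 693/0.1778 = 3897.638 rev/s
RPM = spin*60 = 3897.638*60 ≈ 233858 RPM

233858 RPM


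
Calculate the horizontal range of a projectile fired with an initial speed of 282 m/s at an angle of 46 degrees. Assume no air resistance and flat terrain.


R = v0^2 * sin(2*theta) / g = 282^2 * sin(2*46°) / 9.81 = 8101 m

8101 m


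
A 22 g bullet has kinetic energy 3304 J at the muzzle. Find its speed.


v = sqrt(2*E/m) = sqrt(2*3304/0.022) = 548.1 m/s

548.1 m/s


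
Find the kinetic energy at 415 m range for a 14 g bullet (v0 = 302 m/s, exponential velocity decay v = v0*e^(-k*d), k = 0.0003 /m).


v = v0*exp(-k*d) = 302*exp(-0.0003*415) = 266.647 m/s
E = 0.5*m*v^2 = 0.5*0.014*266.647^2 = 497.7 J

497.7 J


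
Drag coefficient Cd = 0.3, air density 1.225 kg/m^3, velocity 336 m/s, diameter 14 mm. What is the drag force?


A = pi*(d/2)^2 = pi*(14/2000)^2 = 1.53938e-04 m^2
Fd = 0.5*Cd*rho*A*v^2 = 0.5*0.3*1.225*1.53938e-04*336^2 = 3.193 N

3.193 N


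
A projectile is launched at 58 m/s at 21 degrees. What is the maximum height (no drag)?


H = (v0*sin(theta))^2 / (2g) = (58*sin(21°))^2 / (2*9.81) = 22.02 m

22.02 m


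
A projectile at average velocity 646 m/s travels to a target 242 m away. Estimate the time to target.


t = d/v = 242/646 = 0.3746 s

0.3746 s


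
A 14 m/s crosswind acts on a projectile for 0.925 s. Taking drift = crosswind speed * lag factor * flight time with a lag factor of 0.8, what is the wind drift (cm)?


drift = v_wind * lag * t = 14 * 0.8 * 0.925 = 10.36 m ≈ 1036 cm

1036 cm


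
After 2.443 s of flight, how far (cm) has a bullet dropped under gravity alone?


drop = 0.5*g*t^2 = 0.5*9.81*2.443^2 = 29.2743 m ≈ 2927 cm

2927 cm


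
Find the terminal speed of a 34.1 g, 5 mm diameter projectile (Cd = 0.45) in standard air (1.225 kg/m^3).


A = pi*(d/2)^2 = pi*(5/2000)^2 = 1.96350e-05 m^2
vt = sqrt(2mg/(Cd*rho*A)) = sqrt(2*0.0341*9.81/(0.45 * 1.225 * 1.96350e-05)) = 248.6 m/s

248.6 m/s


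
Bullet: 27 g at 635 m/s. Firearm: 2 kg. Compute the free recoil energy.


v_r = m_p*v_p/m_gun = 0.027*635/2 = 8.5725 m/s, E_r = 0.5*m_gun*v_r^2 = 0.5*2*8.5725^2 = 73.49 J

73.49 J


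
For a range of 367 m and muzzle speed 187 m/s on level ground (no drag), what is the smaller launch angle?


sin(2*theta) = R*g/v0^2 = 367*9.81/187^2 = 0.102956, theta = arcsin(0.102956)/2 = 2.955°

2.955 degrees


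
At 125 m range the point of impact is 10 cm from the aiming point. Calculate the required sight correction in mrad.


1 mrad subtends 1 cm per 10 m of range, so adj = error_cm / (dist_m / 10) = 10 / (125/10) = 0.8 mrad

0.8 mrad


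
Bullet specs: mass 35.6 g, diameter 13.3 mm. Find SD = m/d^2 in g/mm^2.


SD = m/d^2 = 35.6/13.3^2 = 0.2013 g/mm^2

0.2013 g/mm^2


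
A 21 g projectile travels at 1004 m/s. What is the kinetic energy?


E = 0.5*m*v^2 = 0.5*0.021*1004^2 = 10584 J

10584 J


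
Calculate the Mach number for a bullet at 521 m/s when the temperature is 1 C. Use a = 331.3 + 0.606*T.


a = 331.3 + 0.606*(1) = 331.906 m/s
M = v/a = 521/331.906 = 1.57

1.57


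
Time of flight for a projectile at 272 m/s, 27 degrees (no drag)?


T = 2*v0*sin(theta)/g = 2*272*sin(27°)/9.81 = 25.18 s

25.18 s


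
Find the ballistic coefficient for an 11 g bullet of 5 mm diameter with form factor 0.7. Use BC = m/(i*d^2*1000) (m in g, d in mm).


BC = m/(i*d^2*1000) = 11/(0.7 * 5^2 * 1000) = 0.0006286

0.0006286


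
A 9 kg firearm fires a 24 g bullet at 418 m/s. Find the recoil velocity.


v_recoil = m_p * v_p / m_gun = 0.024 * 418 / 9 = 1.115 m/s

1.115 m/s


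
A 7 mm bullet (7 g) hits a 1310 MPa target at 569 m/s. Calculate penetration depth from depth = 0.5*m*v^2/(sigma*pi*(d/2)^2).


A = pi*(d/2)^2 = pi*(7/2)^2 = 38.4845 mm^2
E = 0.5*m*v^2 = 0.5*0.007*569^2 = 1133.16 J
depth = E/(sigma*A) = 1133.16 J / (1310 MPa * 38.4845 mm^2) = 1133.16/(1310 * 38.4845) m = 0.0224768 m ≈ 22.48 mm

22.48 mm
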